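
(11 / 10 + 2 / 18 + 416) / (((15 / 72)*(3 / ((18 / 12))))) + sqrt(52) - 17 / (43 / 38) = 2*sqrt(13) + 3180764 / 3225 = 993.49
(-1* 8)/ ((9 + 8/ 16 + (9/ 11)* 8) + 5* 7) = -176/ 1123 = -0.16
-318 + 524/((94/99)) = 10992/47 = 233.87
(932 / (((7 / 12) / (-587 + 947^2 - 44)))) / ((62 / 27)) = 135308539152 / 217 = 623541655.08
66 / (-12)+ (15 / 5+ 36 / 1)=67 / 2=33.50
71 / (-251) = -71 / 251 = -0.28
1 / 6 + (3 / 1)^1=19 / 6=3.17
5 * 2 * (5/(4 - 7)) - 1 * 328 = -1034/3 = -344.67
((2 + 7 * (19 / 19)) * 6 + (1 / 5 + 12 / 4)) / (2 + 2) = 143 / 10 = 14.30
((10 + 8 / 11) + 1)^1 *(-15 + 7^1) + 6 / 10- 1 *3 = -5292 / 55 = -96.22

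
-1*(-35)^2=-1225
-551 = -551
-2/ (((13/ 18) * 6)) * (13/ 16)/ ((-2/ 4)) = 3/ 4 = 0.75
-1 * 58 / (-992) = 29 / 496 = 0.06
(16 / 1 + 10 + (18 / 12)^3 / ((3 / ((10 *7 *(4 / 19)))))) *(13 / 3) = 10517 / 57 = 184.51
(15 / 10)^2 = 9 / 4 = 2.25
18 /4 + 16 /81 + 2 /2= 923 /162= 5.70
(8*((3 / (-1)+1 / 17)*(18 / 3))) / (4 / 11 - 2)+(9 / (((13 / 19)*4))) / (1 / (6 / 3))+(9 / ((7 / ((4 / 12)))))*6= 885715 / 9282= 95.42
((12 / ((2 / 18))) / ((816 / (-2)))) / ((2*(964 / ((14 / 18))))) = -7 / 65552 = -0.00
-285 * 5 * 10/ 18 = -791.67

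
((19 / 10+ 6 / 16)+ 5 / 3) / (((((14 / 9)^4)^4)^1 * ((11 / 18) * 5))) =239039604361887489 / 217795333780937113600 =0.00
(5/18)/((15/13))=13/54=0.24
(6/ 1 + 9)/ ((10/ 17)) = 51/ 2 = 25.50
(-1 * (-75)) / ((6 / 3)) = 37.50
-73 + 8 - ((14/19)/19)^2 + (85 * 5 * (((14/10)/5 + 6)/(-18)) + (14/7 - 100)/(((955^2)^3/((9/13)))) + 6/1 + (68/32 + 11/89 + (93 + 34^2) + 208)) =10310842974743547615434668739849/8235699438883401966911625000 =1251.97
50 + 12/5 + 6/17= 4484/85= 52.75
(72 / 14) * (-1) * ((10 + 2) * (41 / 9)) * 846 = -1664928 / 7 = -237846.86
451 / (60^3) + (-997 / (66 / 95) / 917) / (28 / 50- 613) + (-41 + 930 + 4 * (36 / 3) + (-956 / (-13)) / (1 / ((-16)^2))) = 8570620644645384191 / 433673296056000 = 19762.85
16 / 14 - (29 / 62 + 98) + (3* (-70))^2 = 19097161 / 434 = 44002.68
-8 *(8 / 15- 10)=1136 / 15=75.73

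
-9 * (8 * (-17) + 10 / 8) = 4851 / 4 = 1212.75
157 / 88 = 1.78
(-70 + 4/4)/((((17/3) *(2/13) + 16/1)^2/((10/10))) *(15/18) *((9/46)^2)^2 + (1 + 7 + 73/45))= -1174761324360/169741475531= -6.92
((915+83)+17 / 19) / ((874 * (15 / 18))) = 56937 / 41515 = 1.37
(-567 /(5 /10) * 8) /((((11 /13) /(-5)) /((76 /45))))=90536.73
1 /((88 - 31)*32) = 1 /1824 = 0.00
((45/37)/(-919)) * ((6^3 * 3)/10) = -2916/34003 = -0.09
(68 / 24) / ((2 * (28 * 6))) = 17 / 2016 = 0.01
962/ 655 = 1.47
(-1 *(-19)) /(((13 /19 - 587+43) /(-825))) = 99275 /3441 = 28.85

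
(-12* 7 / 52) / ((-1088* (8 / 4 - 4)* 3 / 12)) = -21 / 7072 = -0.00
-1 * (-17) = 17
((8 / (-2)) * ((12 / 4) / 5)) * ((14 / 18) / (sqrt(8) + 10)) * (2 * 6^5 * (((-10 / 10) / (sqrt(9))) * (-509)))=-12313728 / 23 + 12313728 * sqrt(2) / 115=-383951.29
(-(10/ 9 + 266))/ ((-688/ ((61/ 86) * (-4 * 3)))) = -36661/ 11094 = -3.30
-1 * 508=-508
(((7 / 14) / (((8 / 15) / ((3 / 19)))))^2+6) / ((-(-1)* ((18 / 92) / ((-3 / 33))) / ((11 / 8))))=-4266661 / 1108992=-3.85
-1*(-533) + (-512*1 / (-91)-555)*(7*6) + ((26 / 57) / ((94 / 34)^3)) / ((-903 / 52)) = -1565910033155245 / 69470357229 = -22540.69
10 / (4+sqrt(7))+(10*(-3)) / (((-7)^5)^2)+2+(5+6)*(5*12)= 1694286543232 / 2542277241 - 10*sqrt(7) / 9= 663.50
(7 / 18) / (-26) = -7 / 468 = -0.01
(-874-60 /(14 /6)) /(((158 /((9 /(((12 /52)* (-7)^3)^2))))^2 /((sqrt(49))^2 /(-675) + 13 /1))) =-392402063807 /408161911916308725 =-0.00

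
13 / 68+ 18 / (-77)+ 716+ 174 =4659817 / 5236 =889.96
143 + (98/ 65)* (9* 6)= 14587/ 65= 224.42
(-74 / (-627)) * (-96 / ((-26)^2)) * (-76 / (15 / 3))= 0.25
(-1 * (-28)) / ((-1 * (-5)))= 28 / 5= 5.60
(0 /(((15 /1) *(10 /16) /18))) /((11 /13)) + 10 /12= 5 /6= 0.83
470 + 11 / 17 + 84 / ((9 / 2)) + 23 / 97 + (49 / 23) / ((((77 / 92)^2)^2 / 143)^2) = 187058257402498760368 / 1031065514300283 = 181422.28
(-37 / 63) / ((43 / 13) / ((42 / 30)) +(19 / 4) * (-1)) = 1924 / 7821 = 0.25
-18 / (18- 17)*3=-54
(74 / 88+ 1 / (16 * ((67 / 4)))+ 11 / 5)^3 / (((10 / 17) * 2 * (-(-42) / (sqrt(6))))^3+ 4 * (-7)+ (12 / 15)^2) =5181525322456796657909 / 452123532122007483628065120+ 11899573537464254700625 * sqrt(6) / 8477316227287640318026221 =0.00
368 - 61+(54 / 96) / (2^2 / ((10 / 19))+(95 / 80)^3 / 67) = 3212824117 / 10462711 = 307.07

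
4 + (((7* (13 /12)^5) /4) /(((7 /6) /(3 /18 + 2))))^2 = 27.52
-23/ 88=-0.26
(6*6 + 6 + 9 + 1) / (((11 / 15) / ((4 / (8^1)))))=390 / 11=35.45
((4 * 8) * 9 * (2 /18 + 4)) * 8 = 9472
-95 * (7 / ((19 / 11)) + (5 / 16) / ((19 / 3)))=-389.69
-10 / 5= -2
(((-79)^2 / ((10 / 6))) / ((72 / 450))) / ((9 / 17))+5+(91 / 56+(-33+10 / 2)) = 1060457 / 24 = 44185.71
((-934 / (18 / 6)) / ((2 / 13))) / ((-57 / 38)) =12142 / 9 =1349.11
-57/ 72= -19/ 24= -0.79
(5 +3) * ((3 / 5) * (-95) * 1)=-456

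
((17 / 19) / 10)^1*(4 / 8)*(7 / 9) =119 / 3420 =0.03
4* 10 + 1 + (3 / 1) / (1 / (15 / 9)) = 46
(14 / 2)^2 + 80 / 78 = 1951 / 39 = 50.03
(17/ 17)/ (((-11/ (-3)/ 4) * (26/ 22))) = 12/ 13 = 0.92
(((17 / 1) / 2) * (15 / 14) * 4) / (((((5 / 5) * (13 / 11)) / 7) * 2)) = 2805 / 26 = 107.88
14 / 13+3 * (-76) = -2950 / 13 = -226.92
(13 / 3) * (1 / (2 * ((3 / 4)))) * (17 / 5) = 442 / 45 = 9.82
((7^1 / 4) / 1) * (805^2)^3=1904905002105109375 / 4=476226250526277343.75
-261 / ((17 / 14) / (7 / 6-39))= 138243 / 17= 8131.94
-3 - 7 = -10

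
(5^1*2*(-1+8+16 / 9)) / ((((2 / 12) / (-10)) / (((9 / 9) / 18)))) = -7900 / 27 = -292.59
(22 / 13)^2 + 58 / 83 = 49974 / 14027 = 3.56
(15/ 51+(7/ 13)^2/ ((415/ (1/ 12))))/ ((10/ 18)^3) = 1022770719/ 596147500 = 1.72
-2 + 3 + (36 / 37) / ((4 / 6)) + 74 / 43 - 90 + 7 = -125402 / 1591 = -78.82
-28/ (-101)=28/ 101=0.28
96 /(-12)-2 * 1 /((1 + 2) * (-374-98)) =-5663 /708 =-8.00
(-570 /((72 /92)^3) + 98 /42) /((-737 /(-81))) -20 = -1330477 /8844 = -150.44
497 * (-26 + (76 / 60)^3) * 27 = -40202827 / 125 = -321622.62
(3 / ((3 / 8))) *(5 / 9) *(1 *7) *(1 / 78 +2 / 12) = 1960 / 351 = 5.58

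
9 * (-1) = -9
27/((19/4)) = 108/19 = 5.68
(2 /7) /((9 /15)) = 10 /21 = 0.48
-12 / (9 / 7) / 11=-0.85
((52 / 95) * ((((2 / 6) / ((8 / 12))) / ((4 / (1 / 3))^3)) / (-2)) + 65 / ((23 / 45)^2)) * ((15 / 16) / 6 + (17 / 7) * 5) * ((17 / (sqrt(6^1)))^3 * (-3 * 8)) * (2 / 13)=-236813795869667 * sqrt(6) / 153570816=-3777234.37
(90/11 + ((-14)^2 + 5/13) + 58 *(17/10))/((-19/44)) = -867056/1235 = -702.07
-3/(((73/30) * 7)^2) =-2700/261121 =-0.01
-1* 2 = -2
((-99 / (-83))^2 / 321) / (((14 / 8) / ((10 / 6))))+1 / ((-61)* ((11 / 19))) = -0.02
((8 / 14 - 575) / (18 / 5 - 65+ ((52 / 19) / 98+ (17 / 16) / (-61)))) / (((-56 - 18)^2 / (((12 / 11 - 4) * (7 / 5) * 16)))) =-467674339328 / 4200100374173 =-0.11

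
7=7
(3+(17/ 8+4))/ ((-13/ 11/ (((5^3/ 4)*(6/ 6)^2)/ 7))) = -34.47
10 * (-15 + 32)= 170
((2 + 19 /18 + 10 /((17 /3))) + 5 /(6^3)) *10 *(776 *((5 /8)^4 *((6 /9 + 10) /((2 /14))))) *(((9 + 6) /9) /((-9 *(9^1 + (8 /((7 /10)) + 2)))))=-1320814140625 /373574592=-3535.61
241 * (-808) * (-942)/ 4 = 45858444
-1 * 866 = -866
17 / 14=1.21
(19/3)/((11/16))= 304/33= 9.21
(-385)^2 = 148225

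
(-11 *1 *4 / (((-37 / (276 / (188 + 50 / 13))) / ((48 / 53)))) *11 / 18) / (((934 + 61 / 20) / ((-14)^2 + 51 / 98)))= 445933671040 / 2245602524403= 0.20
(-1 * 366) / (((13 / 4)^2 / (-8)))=46848 / 169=277.21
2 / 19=0.11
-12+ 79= 67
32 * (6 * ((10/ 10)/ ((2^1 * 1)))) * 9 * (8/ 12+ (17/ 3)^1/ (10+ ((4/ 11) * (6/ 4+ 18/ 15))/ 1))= 1021.83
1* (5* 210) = 1050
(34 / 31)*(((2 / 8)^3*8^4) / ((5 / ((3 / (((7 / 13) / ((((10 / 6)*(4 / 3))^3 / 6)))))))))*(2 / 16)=2828800 / 158193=17.88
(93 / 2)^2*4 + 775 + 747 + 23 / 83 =844216 / 83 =10171.28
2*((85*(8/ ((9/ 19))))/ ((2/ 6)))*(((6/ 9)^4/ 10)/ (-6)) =-20672/ 729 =-28.36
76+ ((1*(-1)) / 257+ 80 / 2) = 29811 / 257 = 116.00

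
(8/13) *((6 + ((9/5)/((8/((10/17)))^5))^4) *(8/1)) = 26812018137488487907589768370941206881/907698530696224851038161390998126592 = 29.54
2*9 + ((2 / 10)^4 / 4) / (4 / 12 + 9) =1260003 / 70000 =18.00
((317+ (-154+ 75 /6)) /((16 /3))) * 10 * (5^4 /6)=1096875 /32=34277.34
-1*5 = -5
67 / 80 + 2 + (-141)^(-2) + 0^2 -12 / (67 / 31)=-289283071 / 106562160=-2.71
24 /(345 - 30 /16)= 0.07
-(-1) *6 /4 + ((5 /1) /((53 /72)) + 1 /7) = 6259 /742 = 8.44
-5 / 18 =-0.28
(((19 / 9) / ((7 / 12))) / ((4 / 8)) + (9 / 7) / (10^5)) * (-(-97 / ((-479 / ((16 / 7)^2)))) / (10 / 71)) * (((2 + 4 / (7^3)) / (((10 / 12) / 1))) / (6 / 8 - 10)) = 462278299550784 / 32579581671875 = 14.19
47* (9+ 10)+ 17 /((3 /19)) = 3002 /3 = 1000.67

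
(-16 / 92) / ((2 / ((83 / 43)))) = -166 / 989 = -0.17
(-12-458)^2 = 220900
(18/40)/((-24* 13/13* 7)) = -3/1120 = -0.00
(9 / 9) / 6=1 / 6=0.17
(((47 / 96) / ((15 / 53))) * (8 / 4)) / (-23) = -2491 / 16560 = -0.15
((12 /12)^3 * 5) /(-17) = -5 /17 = -0.29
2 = 2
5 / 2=2.50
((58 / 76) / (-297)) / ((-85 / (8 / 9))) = 116 / 4316895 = 0.00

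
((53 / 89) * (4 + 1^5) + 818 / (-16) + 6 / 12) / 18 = -33925 / 12816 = -2.65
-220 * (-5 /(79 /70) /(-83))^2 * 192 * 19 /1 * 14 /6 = -229398400000 /42994249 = -5335.56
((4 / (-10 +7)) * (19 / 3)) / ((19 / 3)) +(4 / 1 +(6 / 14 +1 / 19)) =1256 / 399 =3.15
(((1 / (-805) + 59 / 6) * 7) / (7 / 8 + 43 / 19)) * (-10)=-7218328 / 32913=-219.32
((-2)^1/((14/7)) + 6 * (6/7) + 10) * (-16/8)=-198/7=-28.29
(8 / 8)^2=1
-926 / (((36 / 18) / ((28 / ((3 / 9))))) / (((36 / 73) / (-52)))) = 368.84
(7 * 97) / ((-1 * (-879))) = 679 / 879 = 0.77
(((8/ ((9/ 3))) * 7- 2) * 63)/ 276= 175/ 46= 3.80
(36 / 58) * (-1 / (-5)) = 18 / 145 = 0.12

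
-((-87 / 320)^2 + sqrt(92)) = -2*sqrt(23)-7569 / 102400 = -9.67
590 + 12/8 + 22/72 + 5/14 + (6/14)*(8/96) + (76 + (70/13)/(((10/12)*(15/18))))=5536049/8190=675.95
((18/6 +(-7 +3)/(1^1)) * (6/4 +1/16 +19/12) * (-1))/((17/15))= 755/272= 2.78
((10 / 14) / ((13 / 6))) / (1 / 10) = 300 / 91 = 3.30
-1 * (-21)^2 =-441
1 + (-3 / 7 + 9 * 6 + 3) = 403 / 7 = 57.57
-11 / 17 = -0.65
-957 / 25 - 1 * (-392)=8843 / 25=353.72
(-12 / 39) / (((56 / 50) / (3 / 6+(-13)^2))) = -46.57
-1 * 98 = -98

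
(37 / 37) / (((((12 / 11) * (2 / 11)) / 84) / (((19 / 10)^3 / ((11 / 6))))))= 1584429 / 1000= 1584.43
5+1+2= 8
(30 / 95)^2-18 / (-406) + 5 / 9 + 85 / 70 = 360659 / 188442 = 1.91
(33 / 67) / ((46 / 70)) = 1155 / 1541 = 0.75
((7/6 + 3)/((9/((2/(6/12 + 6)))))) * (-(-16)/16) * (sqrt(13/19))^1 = 50 * sqrt(247)/6669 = 0.12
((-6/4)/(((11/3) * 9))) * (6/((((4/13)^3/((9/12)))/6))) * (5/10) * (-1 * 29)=1720251/2816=610.88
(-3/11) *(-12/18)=2/11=0.18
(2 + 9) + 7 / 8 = 95 / 8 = 11.88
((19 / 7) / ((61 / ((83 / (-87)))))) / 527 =-1577 / 19577523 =-0.00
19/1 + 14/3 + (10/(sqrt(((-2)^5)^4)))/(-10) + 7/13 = 966617/39936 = 24.20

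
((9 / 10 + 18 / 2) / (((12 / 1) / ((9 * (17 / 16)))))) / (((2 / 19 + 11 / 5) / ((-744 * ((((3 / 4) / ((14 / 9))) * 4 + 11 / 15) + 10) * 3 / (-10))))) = 7907496399 / 817600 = 9671.60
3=3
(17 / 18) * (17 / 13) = 289 / 234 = 1.24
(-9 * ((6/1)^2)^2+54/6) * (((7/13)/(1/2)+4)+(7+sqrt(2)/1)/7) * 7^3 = -315815535/13 - 571095 * sqrt(2) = -25101152.99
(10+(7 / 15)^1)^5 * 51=1621612873469 / 253125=6406371.85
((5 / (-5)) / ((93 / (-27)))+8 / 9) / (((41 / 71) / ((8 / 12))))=46718 / 34317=1.36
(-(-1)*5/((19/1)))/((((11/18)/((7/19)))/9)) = 5670/3971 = 1.43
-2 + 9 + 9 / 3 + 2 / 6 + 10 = 61 / 3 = 20.33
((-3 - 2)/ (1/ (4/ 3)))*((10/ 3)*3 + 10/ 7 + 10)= -1000/ 7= -142.86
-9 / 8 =-1.12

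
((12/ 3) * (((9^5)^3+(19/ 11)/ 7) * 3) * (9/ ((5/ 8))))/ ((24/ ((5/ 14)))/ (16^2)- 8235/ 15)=-73053467925295067136/ 1126741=-64836078500112.33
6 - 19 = -13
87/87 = 1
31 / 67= 0.46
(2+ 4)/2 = 3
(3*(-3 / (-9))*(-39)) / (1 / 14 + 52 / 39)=-1638 / 59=-27.76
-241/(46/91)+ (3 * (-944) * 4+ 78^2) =-263155/46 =-5720.76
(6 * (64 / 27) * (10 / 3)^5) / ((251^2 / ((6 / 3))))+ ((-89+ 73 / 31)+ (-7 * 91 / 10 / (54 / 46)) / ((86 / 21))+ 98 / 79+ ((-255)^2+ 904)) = 19103406619161765701 / 290190681468180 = 65830.53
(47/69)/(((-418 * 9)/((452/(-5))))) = 10622/648945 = 0.02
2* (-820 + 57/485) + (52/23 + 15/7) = -127697181/78085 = -1635.36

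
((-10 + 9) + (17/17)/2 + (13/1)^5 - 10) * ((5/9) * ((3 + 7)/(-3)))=-18564125/27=-687560.19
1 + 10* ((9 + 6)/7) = 157/7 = 22.43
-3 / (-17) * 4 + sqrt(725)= 12 / 17 + 5 * sqrt(29)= 27.63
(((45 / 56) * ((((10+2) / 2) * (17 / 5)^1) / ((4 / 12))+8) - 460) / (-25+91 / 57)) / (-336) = -0.05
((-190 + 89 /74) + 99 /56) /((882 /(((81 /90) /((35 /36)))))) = -0.20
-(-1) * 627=627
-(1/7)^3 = -1/343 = -0.00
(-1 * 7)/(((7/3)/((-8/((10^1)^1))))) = 12/5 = 2.40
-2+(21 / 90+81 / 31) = 0.85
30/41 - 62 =-2512/41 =-61.27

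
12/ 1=12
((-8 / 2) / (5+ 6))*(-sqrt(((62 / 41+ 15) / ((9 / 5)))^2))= 13540 / 4059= 3.34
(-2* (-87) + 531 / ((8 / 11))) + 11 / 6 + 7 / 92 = 906.03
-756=-756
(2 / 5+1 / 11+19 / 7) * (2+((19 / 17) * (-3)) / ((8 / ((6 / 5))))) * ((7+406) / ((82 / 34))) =821.69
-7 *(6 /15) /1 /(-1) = 14 /5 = 2.80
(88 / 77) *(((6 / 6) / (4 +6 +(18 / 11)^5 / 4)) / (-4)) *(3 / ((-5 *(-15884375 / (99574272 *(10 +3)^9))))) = -5606355059475642920448 / 6362614703125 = -881140116.30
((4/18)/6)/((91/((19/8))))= 19/19656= 0.00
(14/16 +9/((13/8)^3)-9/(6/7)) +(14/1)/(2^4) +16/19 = -970189/166972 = -5.81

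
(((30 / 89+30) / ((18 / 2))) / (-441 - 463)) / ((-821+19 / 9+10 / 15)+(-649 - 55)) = 0.00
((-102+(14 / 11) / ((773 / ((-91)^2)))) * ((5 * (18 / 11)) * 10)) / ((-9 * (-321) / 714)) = -17882653600 / 10008031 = -1786.83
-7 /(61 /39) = -273 /61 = -4.48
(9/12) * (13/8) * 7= 273/32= 8.53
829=829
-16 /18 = -0.89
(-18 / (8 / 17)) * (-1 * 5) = 765 / 4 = 191.25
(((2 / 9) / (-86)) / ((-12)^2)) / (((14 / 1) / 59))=-59 / 780192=-0.00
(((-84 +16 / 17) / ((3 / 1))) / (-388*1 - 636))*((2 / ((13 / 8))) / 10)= 353 / 106080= 0.00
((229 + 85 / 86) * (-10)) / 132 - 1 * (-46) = 54067 / 1892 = 28.58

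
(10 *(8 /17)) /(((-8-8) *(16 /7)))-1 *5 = -1395 /272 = -5.13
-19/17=-1.12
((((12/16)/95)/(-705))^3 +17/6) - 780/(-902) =3563102211849498647/963501007821000000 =3.70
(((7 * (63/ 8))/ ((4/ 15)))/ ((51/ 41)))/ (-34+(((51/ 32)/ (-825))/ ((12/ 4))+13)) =-74584125/ 9425089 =-7.91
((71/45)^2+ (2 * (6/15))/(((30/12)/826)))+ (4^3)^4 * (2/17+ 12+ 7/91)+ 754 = 91560016005719/447525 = 204591958.00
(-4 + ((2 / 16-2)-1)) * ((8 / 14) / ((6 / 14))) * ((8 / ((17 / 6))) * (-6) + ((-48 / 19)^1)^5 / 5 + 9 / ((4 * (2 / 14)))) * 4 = 67208129703 / 84187366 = 798.32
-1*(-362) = 362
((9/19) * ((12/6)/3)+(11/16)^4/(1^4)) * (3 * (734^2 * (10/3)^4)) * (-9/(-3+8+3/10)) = -282592253609375/1546752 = -182700428.78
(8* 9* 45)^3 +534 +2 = 34012224536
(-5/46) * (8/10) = -2/23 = -0.09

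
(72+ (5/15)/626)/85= 0.85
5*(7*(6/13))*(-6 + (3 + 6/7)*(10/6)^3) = 2490/13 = 191.54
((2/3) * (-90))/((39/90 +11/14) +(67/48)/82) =-8265600/170281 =-48.54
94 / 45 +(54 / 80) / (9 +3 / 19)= 2.16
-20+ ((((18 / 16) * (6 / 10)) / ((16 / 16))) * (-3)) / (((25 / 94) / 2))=-8807 / 250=-35.23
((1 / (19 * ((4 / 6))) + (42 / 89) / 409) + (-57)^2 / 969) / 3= 26909383 / 23515046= 1.14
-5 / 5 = -1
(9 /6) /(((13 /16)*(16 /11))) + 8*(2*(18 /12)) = 657 /26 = 25.27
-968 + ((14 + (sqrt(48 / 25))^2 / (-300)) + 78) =-547504 / 625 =-876.01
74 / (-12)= -37 / 6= -6.17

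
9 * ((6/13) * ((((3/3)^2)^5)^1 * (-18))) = -972/13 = -74.77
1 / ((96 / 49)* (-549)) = -49 / 52704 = -0.00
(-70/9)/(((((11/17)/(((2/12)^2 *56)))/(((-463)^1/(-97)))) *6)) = -3856790/259281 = -14.87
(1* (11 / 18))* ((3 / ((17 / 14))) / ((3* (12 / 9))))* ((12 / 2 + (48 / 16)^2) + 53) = 25.67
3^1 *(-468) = -1404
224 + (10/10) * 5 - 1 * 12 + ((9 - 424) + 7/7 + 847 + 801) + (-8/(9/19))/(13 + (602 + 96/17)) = 137782925/94959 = 1450.97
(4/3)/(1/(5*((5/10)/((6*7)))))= 5/63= 0.08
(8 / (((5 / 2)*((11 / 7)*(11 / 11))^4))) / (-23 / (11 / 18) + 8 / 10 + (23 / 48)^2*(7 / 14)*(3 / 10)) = -118013952 / 8276228543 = -0.01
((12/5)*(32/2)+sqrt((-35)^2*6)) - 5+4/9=1523/45+35*sqrt(6)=119.58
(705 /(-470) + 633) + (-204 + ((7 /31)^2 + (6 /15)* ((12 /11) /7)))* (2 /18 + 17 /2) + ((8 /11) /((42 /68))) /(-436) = -2632464343 /2341647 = -1124.19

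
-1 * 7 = -7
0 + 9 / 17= 9 / 17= 0.53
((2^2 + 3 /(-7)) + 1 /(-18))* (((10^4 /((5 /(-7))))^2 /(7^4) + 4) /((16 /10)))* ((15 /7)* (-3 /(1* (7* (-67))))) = 11075542675 /4504276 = 2458.90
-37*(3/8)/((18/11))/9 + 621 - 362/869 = 619.64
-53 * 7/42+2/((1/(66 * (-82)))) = -64997/6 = -10832.83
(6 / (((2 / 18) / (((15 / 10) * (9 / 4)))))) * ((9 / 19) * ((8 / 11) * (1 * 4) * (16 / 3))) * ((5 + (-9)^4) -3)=1837219968 / 209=8790526.16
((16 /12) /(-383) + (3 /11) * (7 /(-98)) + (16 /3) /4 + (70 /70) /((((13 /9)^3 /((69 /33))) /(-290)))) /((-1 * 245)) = 15541528315 /19048767738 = 0.82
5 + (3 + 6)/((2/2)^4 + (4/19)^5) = 34670506/2477123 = 14.00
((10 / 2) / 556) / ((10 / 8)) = 0.01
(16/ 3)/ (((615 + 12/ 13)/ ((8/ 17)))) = 1664/ 408357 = 0.00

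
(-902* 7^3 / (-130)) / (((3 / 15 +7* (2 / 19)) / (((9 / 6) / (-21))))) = -419881 / 2314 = -181.45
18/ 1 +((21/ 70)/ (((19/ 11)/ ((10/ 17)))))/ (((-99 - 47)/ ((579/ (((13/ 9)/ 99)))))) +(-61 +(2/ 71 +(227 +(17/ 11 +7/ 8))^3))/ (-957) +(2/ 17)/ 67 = -12008263073985766856951/ 950959103786605056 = -12627.53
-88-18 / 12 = -179 / 2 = -89.50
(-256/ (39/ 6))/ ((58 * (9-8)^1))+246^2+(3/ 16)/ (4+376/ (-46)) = 11680900641/ 193024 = 60515.28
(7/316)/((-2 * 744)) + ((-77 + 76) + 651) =305635193/470208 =650.00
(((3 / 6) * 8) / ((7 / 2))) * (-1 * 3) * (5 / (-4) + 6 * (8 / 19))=-582 / 133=-4.38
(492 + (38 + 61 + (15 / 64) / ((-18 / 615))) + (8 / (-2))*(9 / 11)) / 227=816245 / 319616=2.55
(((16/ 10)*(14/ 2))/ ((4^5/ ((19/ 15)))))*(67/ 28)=1273/ 38400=0.03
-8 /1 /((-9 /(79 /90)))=316 /405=0.78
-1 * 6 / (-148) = 3 / 74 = 0.04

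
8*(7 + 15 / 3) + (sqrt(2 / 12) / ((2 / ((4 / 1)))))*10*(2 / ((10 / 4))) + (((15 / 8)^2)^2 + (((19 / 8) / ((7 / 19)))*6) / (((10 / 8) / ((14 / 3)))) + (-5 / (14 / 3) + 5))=8*sqrt(6) / 3 + 36798819 / 143360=263.22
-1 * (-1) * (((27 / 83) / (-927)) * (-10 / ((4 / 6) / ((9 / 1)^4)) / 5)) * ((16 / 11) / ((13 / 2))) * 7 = 13226976 / 1222507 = 10.82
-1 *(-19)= 19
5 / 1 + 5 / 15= 16 / 3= 5.33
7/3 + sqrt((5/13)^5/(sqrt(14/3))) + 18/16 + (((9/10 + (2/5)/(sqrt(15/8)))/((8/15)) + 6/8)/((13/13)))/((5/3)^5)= 243 * sqrt(30)/31250 + 25 * 14^(3/4) * 3^(1/4) * sqrt(65)/30758 + 547181/150000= 3.75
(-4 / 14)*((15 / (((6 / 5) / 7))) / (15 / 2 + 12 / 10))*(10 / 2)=-1250 / 87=-14.37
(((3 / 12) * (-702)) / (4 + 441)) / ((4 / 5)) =-351 / 712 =-0.49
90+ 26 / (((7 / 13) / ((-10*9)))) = -29790 / 7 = -4255.71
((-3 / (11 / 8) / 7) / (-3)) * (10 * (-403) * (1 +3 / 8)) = -4030 / 7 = -575.71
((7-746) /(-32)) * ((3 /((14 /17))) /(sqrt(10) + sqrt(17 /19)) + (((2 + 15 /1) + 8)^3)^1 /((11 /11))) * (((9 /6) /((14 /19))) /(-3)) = 14041 * (-4156250 * sqrt(10)-218750 * sqrt(323)-969) /(12544 * (sqrt(323) + 19 * sqrt(10))) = -244869.50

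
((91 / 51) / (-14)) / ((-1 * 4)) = 13 / 408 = 0.03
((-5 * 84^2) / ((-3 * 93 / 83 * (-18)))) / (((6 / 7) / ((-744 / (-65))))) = -911008 / 117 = -7786.39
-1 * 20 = -20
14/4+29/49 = 401/98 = 4.09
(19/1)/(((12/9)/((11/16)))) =627/64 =9.80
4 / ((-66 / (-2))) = 4 / 33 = 0.12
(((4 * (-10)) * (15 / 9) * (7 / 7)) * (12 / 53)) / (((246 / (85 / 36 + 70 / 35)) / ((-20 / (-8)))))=-39250 / 58671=-0.67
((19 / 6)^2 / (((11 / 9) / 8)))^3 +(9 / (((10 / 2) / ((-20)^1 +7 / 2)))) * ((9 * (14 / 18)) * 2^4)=1859698048 / 6655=279443.73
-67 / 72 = -0.93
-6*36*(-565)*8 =976320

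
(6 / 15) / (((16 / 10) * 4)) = 1 / 16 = 0.06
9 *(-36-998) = -9306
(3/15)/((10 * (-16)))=-1/800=-0.00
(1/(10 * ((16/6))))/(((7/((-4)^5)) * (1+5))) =-32/35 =-0.91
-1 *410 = -410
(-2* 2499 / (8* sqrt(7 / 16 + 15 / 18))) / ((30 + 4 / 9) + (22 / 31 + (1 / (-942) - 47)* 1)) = 218927394* sqrt(183) / 84685507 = 34.97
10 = 10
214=214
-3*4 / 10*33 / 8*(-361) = 35739 / 20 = 1786.95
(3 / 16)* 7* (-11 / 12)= -77 / 64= -1.20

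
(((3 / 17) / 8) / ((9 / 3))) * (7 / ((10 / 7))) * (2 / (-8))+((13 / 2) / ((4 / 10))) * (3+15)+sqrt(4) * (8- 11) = 1558511 / 5440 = 286.49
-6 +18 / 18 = -5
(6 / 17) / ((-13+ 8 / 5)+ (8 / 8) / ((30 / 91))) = -180 / 4267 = -0.04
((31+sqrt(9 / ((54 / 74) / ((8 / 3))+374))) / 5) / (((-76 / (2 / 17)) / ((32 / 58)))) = -248 / 46835 - 48 * sqrt(8198090) / 5188615475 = -0.01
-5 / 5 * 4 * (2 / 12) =-0.67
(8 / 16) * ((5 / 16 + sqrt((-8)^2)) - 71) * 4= -1003 / 8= -125.38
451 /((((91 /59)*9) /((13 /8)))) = 26609 /504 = 52.80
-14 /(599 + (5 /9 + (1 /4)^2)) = -288 /12335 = -0.02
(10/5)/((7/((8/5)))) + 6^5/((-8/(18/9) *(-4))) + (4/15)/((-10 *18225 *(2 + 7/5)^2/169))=53805818224/110607525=486.46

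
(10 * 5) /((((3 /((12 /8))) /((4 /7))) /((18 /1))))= 1800 /7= 257.14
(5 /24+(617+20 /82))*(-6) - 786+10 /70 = -5155175 /1148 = -4490.57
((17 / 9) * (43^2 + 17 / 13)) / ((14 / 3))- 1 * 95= 59508 / 91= 653.93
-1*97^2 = -9409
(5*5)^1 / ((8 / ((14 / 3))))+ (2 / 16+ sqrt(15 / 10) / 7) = sqrt(6) / 14+ 353 / 24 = 14.88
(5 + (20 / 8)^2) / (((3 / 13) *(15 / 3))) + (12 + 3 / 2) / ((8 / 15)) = 561 / 16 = 35.06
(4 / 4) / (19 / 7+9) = 7 / 82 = 0.09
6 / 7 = 0.86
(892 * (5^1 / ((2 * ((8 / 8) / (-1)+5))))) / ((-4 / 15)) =-16725 / 8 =-2090.62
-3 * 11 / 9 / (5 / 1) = -11 / 15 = -0.73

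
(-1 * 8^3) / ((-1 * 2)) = 256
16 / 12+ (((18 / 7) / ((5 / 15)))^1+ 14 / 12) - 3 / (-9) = 443 / 42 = 10.55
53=53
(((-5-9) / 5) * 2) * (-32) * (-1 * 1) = -896 / 5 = -179.20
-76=-76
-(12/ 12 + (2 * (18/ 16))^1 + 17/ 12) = -14/ 3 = -4.67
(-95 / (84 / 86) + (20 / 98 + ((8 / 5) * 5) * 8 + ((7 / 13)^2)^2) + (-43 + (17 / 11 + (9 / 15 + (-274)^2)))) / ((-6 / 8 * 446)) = -34638355707847 / 154482593265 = -224.22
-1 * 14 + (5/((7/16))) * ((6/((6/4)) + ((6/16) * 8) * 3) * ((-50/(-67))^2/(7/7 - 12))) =-7439142/345653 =-21.52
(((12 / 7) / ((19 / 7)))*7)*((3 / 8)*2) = 63 / 19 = 3.32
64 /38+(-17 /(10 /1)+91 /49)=2449 /1330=1.84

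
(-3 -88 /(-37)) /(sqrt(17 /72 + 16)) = -138 * sqrt(2338) /43253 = -0.15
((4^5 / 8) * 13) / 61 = 1664 / 61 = 27.28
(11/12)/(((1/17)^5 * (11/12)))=1419857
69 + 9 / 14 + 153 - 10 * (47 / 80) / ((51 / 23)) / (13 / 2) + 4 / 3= 4150327 / 18564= 223.57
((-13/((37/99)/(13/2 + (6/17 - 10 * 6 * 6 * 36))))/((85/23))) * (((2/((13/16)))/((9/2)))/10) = 1782767536/267325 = 6668.91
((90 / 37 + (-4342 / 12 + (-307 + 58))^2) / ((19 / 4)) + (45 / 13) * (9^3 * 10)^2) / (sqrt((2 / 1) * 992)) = 15137383373845 * sqrt(31) / 20398248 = 4131795.23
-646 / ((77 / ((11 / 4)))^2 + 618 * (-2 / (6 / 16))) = 323 / 1256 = 0.26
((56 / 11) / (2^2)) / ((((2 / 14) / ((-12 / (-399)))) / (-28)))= -1568 / 209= -7.50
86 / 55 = 1.56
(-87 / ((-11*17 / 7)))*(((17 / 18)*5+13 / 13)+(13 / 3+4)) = 4669 / 102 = 45.77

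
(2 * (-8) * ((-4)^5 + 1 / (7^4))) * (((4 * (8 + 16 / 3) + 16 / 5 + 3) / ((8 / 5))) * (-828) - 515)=-513204015.26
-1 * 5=-5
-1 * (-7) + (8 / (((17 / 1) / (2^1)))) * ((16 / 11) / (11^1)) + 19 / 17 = 8.24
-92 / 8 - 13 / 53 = -1245 / 106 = -11.75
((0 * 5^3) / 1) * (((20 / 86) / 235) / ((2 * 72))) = 0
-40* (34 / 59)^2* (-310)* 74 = 1060745600 / 3481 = 304724.39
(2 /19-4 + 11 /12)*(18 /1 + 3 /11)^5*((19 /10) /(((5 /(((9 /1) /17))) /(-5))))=668299776839037 /109514680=6102376.20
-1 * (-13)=13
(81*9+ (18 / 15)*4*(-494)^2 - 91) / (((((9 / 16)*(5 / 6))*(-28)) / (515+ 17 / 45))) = -1087250978944 / 23625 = -46021205.46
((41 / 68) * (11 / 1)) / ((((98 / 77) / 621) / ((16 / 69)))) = 89298 / 119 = 750.40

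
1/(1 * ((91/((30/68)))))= 15/3094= 0.00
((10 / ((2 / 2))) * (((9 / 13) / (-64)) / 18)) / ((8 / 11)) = -55 / 6656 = -0.01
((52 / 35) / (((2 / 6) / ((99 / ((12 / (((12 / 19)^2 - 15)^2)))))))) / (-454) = -5108184081 / 295828670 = -17.27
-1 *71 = -71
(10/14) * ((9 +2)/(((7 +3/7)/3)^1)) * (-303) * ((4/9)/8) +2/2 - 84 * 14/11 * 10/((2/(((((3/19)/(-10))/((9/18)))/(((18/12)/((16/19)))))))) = -17732193/412984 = -42.94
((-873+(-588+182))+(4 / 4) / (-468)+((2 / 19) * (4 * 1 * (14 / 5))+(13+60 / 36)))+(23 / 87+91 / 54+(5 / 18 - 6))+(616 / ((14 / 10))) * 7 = 7012994147 / 3868020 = 1813.07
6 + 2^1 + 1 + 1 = 10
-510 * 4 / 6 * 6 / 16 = -255 / 2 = -127.50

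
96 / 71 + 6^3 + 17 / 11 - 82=106917 / 781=136.90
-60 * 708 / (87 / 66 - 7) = 186912 / 25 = 7476.48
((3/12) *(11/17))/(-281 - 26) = -11/20876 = -0.00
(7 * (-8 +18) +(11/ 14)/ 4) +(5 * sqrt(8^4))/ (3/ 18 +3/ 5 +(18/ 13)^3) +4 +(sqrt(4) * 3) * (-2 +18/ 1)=67964529/ 257704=263.73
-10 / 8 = -5 / 4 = -1.25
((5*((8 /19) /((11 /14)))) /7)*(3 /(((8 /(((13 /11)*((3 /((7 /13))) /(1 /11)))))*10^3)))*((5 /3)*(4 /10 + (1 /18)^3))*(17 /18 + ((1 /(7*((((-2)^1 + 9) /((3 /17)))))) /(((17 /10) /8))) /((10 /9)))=145087345 /21802955328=0.01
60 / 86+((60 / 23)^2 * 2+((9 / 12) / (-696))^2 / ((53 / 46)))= 7427673769901 / 519117839872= 14.31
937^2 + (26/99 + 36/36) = 86919056/99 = 877970.26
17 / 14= 1.21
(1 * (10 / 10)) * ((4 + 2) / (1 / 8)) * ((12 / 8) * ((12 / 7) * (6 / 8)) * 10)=6480 / 7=925.71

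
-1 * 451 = -451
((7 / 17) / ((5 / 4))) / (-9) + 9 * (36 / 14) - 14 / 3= 98744 / 5355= 18.44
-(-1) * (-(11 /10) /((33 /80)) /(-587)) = 8 /1761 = 0.00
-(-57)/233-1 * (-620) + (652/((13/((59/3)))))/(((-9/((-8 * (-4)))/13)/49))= -14050151033/6291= -2233373.24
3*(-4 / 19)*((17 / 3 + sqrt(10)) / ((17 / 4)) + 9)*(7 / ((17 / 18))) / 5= -10.37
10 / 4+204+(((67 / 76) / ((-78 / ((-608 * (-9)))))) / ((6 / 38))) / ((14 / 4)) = 17215 / 182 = 94.59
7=7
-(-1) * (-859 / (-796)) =859 / 796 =1.08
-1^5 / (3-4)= 1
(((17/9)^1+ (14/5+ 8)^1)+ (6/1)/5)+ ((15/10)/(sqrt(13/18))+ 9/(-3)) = 9*sqrt(26)/26+ 98/9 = 12.65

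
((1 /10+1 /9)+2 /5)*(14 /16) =77 /144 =0.53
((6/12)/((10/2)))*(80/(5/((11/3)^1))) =88/15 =5.87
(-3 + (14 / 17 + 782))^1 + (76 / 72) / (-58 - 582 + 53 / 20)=1520879581 / 1950291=779.82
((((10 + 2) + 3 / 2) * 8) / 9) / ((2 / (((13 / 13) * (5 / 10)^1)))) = 3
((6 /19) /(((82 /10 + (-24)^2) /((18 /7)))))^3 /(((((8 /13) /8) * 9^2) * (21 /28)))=0.00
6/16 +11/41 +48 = 48.64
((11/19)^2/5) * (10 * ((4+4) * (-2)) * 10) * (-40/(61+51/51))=774400/11191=69.20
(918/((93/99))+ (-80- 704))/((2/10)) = 29950/31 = 966.13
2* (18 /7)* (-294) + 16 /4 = -1508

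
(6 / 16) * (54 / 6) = 27 / 8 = 3.38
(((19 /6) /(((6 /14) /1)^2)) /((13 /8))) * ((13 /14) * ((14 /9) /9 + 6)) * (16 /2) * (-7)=-7448000 /2187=-3405.58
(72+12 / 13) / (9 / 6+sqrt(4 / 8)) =5688 / 91-1896* sqrt(2) / 91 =33.04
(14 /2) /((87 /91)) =637 /87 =7.32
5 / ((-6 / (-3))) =5 / 2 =2.50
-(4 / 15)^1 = -4 / 15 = -0.27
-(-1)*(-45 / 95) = -9 / 19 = -0.47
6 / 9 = 2 / 3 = 0.67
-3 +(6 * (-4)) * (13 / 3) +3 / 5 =-532 / 5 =-106.40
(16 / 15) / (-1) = -16 / 15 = -1.07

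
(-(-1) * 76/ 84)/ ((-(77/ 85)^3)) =-11668375/ 9587193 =-1.22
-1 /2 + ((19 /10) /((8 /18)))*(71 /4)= 12061 /160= 75.38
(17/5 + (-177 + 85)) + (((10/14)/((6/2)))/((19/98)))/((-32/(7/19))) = -88.61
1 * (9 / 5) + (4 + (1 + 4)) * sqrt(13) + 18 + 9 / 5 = 54.05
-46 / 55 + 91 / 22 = 33 / 10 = 3.30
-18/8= -9/4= -2.25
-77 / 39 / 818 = -77 / 31902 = -0.00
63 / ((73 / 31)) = 1953 / 73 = 26.75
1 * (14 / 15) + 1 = 29 / 15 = 1.93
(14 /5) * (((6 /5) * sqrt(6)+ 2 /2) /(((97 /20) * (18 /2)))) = 56 /873+ 112 * sqrt(6) /1455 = 0.25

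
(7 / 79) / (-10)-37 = -29237 / 790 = -37.01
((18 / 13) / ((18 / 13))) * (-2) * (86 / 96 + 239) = -11515 / 24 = -479.79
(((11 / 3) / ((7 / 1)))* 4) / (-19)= -44 / 399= -0.11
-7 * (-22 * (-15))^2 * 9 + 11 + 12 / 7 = -48024811 / 7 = -6860687.29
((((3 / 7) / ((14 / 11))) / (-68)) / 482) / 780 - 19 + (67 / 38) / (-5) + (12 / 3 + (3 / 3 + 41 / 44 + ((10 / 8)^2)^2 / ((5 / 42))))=494793549295 / 69817075328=7.09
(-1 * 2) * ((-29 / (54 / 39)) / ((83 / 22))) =8294 / 747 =11.10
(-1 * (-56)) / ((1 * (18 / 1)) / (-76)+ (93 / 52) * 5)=55328 / 8601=6.43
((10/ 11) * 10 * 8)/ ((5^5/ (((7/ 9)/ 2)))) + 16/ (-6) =-32888/ 12375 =-2.66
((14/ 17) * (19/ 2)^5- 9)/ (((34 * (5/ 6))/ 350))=1819675725/ 2312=787056.97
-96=-96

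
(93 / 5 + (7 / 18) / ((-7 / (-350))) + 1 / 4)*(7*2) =48251 / 90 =536.12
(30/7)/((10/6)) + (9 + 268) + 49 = 2300/7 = 328.57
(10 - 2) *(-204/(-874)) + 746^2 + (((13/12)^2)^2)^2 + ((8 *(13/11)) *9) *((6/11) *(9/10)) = 63270310993932857569/113680710696960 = 556561.54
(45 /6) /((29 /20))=150 /29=5.17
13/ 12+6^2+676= 8557/ 12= 713.08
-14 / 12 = -7 / 6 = -1.17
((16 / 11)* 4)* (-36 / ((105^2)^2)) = -256 / 148561875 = -0.00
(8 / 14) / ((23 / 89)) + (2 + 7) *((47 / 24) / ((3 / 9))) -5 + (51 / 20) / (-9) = 962191 / 19320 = 49.80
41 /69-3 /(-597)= 8228 /13731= 0.60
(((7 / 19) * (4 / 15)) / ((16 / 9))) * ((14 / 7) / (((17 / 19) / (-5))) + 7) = -1491 / 6460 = -0.23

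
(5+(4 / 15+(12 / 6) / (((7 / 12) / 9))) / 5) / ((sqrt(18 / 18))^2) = 5893 / 525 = 11.22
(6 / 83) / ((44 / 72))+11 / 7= 10799 / 6391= 1.69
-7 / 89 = -0.08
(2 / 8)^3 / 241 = 0.00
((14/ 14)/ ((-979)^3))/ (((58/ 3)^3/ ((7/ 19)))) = -189/ 3478449134631592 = -0.00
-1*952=-952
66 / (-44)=-3 / 2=-1.50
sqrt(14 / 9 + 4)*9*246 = 3690*sqrt(2) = 5218.45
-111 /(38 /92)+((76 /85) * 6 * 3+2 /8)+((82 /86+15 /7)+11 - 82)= -622803497 /1944460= -320.30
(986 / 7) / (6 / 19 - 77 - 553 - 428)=-9367 / 70336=-0.13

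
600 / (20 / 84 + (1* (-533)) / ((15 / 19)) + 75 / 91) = -819000 / 920107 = -0.89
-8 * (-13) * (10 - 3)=728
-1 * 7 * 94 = -658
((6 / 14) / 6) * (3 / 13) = 3 / 182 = 0.02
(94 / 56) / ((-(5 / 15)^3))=-1269 / 28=-45.32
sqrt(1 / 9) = 1 / 3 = 0.33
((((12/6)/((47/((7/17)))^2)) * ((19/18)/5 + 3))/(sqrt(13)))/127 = 49 * sqrt(13)/164117655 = 0.00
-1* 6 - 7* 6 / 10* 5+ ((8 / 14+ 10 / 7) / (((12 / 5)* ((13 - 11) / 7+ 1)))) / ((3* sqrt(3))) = -27+ 35* sqrt(3) / 486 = -26.88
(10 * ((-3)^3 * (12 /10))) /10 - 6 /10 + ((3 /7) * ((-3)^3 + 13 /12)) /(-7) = -6157 /196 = -31.41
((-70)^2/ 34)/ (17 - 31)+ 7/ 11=-1806/ 187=-9.66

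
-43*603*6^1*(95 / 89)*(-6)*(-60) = -5320630800 / 89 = -59782368.54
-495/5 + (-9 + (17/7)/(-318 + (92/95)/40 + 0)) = -228386362/2114539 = -108.01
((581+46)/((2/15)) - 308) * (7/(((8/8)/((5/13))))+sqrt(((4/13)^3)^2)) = 11959.36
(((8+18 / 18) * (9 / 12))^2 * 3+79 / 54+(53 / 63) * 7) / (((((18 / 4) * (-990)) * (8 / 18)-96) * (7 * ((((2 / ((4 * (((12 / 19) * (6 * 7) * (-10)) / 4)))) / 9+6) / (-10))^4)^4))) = -35.21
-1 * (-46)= 46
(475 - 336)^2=19321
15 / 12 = 5 / 4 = 1.25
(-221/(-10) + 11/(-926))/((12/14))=178969/6945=25.77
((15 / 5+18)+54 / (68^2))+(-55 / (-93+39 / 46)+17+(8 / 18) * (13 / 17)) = 381716309 / 9800568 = 38.95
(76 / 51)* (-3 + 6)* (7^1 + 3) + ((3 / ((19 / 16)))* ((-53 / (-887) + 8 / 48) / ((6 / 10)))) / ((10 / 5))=38834540 / 859503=45.18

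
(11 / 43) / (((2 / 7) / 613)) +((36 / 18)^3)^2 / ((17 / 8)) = 846449 / 1462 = 578.97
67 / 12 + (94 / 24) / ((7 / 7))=19 / 2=9.50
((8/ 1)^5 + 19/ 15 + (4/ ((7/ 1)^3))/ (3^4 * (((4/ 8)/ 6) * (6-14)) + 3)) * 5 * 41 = 39170906483/ 5831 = 6717699.62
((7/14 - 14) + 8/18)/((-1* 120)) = 47/432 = 0.11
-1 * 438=-438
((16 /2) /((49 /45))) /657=40 /3577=0.01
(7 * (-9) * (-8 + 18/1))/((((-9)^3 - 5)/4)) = 1260/367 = 3.43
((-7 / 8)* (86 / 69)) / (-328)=301 / 90528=0.00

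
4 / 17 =0.24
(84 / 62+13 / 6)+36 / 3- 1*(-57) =13489 / 186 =72.52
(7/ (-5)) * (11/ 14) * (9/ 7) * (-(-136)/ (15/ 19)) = -42636/ 175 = -243.63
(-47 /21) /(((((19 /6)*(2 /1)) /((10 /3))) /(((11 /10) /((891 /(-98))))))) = 658 /4617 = 0.14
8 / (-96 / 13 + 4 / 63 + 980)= 819 / 99578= 0.01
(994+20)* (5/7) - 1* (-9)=5133/7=733.29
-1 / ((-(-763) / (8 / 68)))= -2 / 12971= -0.00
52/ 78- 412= -1234/ 3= -411.33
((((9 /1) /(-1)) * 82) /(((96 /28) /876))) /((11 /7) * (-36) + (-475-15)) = 1319913 /3826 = 344.99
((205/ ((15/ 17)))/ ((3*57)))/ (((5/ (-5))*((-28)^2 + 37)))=-697/ 421173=-0.00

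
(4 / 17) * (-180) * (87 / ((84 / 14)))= -10440 / 17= -614.12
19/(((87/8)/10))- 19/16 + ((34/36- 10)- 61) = -224551/4176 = -53.77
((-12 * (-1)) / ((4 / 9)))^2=729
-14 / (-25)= 14 / 25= 0.56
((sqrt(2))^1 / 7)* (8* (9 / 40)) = 9* sqrt(2) / 35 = 0.36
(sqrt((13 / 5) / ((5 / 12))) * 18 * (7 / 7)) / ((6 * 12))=sqrt(39) / 10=0.62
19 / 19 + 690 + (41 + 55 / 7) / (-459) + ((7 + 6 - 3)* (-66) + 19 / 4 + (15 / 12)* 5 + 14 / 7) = 15670 / 357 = 43.89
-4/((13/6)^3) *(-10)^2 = -86400/2197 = -39.33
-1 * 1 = -1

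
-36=-36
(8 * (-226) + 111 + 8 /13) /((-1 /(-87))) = -147585.46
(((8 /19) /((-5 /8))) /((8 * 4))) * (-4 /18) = 0.00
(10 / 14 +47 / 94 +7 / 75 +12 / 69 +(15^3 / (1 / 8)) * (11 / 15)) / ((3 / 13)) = 6216675127 / 72450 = 85806.42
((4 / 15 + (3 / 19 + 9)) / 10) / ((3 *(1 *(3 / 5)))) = 1343 / 2565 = 0.52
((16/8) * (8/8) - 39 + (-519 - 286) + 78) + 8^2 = -700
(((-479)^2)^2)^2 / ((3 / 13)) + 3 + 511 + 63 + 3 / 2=12008982305078701347142.83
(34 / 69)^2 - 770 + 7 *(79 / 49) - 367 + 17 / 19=-712096613 / 633213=-1124.58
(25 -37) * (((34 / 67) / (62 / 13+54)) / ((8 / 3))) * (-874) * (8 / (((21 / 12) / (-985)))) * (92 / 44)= -315065078640 / 985369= -319743.24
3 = 3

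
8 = 8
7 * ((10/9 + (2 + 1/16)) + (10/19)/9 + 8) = 215117/2736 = 78.62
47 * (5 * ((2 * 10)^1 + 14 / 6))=15745 / 3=5248.33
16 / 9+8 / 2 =52 / 9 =5.78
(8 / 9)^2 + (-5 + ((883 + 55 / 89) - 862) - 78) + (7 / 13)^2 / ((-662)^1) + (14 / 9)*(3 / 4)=-23964248434 / 403264251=-59.43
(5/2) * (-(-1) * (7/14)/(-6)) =-5/24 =-0.21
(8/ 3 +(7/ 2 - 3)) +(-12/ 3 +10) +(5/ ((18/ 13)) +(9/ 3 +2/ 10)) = 719/ 45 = 15.98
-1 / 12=-0.08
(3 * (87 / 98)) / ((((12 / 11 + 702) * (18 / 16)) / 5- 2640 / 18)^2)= 56845800 / 2836947169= 0.02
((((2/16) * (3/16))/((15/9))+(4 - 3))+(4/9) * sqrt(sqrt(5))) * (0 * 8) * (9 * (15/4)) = 0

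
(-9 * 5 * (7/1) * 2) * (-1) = 630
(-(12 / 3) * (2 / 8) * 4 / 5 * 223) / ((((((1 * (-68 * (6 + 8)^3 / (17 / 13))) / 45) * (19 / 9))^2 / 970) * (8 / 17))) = -0.01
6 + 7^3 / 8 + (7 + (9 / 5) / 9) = 2243 / 40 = 56.08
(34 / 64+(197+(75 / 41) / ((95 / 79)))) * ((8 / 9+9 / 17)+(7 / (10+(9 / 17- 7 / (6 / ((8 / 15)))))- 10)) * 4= -57212570169 / 9124427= -6270.26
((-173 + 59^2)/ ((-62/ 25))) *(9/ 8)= -186075/ 124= -1500.60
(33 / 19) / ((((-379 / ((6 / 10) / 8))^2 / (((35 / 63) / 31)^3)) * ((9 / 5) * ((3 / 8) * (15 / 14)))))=385 / 711255891460572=0.00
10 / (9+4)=10 / 13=0.77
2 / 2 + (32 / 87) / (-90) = 3899 / 3915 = 1.00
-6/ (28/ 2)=-0.43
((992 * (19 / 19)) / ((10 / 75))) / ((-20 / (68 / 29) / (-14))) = 354144 / 29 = 12211.86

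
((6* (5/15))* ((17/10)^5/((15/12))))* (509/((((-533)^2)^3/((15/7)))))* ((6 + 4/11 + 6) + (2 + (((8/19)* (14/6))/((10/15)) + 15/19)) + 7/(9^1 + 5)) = 15521582813601/838585963843594141175000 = 0.00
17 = 17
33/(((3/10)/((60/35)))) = 1320/7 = 188.57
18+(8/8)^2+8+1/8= 217/8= 27.12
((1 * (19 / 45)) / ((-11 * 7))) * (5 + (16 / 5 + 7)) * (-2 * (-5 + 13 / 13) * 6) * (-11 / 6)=11552 / 1575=7.33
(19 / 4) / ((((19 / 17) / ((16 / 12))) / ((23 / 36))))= 391 / 108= 3.62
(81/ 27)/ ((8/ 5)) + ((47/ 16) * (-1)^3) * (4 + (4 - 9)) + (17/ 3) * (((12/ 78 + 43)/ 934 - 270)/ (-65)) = 178978003/ 6313840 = 28.35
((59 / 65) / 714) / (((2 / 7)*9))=59 / 119340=0.00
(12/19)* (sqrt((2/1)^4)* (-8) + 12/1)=-240/19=-12.63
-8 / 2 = -4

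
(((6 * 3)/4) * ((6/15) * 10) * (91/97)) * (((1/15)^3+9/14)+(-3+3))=395057/36375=10.86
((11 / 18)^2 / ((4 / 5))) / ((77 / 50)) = 1375 / 4536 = 0.30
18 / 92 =9 / 46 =0.20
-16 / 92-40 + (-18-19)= -1775 / 23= -77.17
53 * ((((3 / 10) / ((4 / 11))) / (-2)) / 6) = -583 / 160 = -3.64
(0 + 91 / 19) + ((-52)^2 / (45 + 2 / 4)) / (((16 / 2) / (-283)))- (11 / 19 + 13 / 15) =-4187389 / 1995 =-2098.94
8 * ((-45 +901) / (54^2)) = 1712 / 729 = 2.35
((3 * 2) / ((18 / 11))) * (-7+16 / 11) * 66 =-1342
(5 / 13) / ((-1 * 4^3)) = -0.01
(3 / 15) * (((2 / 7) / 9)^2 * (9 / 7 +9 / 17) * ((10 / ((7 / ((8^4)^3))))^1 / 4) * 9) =3298534883328 / 40817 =80812771.23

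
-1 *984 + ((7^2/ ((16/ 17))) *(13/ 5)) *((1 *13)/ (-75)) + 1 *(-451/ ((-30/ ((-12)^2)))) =6944023/ 6000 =1157.34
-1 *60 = -60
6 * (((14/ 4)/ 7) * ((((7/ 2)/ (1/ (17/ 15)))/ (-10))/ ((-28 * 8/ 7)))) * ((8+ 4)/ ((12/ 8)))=119/ 400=0.30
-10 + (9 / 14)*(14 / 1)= -1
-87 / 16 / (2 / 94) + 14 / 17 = -69289 / 272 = -254.74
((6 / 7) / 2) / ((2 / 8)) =12 / 7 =1.71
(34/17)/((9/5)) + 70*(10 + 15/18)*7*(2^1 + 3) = 238885/9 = 26542.78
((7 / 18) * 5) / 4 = 35 / 72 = 0.49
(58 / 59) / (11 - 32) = -58 / 1239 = -0.05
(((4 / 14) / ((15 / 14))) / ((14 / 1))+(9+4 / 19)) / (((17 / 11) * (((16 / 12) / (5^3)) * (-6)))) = -5063575 / 54264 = -93.31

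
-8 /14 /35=-4 /245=-0.02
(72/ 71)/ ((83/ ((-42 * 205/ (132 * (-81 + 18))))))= 820/ 64823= 0.01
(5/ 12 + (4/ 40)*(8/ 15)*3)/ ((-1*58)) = -173/ 17400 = -0.01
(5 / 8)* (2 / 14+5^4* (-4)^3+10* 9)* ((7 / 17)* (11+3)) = -9777915 / 68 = -143792.87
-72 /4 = -18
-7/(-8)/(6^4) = 7/10368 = 0.00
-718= -718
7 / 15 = 0.47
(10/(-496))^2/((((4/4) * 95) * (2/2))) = 5/1168576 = 0.00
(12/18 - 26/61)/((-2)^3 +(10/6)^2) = -132/2867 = -0.05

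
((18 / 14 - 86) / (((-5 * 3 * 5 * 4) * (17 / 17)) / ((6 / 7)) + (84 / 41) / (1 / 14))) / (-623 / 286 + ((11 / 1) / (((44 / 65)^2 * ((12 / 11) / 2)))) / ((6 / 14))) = 500653296 / 190868804917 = 0.00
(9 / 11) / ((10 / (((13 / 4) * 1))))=0.27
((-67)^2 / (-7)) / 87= -7.37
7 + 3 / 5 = 38 / 5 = 7.60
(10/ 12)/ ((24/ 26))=65/ 72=0.90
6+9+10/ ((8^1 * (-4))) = 14.69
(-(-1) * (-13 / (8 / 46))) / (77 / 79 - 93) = 23621 / 29080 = 0.81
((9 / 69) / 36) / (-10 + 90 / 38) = -19 / 40020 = -0.00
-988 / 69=-14.32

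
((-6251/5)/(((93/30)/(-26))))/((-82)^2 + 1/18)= 5850936/3752023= 1.56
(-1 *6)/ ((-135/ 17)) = 34/ 45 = 0.76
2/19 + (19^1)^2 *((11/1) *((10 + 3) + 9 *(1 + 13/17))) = 37045493/323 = 114691.93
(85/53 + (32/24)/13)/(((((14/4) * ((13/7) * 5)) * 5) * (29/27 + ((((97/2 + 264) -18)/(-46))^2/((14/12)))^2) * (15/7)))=129999639552384/32773120719111114875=0.00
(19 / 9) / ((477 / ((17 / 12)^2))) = 5491 / 618192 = 0.01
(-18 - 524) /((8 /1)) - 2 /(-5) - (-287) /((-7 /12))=-11187 /20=-559.35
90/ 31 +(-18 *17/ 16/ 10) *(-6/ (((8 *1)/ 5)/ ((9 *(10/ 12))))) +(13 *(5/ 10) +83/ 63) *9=3528925/ 27776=127.05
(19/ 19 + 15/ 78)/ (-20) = -31/ 520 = -0.06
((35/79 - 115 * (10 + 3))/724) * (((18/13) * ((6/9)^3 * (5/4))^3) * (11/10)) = -64938500/406534869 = -0.16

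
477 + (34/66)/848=13348385/27984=477.00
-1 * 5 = -5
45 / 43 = 1.05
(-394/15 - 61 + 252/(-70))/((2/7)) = -9541/30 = -318.03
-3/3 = -1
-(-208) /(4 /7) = 364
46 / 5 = 9.20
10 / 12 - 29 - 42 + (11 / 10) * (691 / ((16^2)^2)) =-137930477 / 1966080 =-70.16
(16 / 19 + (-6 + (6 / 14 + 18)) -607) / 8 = -39483 / 532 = -74.22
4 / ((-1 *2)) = -2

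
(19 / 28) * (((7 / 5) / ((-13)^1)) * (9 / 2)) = -171 / 520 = -0.33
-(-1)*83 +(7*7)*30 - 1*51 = 1502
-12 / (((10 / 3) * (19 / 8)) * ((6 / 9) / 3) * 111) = -0.06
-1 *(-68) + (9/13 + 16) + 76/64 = 17863/208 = 85.88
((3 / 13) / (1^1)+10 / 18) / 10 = 46 / 585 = 0.08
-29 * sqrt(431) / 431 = -1.40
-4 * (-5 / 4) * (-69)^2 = 23805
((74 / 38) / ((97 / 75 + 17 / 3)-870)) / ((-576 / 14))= 6475 / 118063872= 0.00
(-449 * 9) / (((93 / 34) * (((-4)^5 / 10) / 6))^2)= -29196225 / 15745024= -1.85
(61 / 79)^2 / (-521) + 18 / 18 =3247840 / 3251561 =1.00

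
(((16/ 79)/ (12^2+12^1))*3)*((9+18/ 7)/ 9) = 36/ 7189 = 0.01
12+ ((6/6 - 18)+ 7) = 2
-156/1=-156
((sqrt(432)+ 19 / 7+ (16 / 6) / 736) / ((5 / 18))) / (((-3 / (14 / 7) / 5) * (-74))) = 5251 / 11914+ 72 * sqrt(3) / 37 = 3.81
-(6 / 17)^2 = -36 / 289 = -0.12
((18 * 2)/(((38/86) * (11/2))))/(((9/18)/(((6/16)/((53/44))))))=9288/1007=9.22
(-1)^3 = -1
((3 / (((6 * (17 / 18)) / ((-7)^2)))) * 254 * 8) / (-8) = -112014 / 17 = -6589.06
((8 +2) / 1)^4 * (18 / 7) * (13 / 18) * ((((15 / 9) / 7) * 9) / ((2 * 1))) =975000 / 49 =19897.96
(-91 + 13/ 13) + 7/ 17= -1523/ 17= -89.59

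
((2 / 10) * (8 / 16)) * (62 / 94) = 31 / 470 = 0.07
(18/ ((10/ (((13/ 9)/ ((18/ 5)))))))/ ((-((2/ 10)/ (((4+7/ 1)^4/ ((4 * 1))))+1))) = -0.72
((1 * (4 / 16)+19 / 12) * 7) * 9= 231 / 2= 115.50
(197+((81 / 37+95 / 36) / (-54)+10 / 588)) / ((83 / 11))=7634723855 / 292531176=26.10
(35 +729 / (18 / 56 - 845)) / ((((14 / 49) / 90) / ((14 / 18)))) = 197806385 / 23651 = 8363.55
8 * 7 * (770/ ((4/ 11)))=118580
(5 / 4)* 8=10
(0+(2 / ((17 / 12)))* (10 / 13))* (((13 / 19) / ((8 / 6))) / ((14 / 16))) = 1440 / 2261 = 0.64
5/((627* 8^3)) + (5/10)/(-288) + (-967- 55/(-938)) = -966.94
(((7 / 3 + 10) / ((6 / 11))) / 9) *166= 33781 / 81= 417.05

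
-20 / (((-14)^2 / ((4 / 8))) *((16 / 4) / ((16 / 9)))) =-10 / 441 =-0.02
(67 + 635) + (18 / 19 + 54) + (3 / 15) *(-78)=70428 / 95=741.35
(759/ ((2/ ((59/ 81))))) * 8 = 59708/ 27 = 2211.41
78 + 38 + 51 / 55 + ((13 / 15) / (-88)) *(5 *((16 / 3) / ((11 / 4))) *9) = 70221 / 605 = 116.07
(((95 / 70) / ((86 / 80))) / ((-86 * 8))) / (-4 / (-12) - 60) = 285 / 9267188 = 0.00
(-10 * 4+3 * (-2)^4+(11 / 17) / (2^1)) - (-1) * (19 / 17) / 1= 321 / 34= 9.44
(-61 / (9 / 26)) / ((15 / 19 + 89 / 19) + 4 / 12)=-30134 / 993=-30.35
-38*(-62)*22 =51832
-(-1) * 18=18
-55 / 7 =-7.86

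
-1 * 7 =-7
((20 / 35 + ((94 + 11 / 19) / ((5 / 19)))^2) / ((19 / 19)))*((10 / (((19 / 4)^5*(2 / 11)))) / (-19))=-154.63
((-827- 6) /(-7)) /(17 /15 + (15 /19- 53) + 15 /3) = -4845 /1876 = -2.58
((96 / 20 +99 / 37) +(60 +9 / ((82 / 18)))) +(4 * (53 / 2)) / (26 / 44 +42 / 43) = 1541820064 / 11248555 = 137.07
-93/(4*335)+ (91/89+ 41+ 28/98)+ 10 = 43609981/834820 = 52.24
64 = 64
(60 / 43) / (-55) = -12 / 473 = -0.03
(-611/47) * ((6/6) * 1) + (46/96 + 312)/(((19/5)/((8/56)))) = -7997/6384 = -1.25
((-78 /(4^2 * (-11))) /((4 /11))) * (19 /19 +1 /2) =117 /64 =1.83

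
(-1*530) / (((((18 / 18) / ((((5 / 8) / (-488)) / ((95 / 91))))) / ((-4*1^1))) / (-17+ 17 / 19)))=41.89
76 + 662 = 738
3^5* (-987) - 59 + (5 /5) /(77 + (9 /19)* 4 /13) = -4571294253 /19055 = -239899.99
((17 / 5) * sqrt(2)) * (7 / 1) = 119 * sqrt(2) / 5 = 33.66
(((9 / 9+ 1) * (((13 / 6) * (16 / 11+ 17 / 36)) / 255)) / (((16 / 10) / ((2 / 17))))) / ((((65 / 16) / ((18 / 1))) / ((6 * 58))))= 177016 / 47685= 3.71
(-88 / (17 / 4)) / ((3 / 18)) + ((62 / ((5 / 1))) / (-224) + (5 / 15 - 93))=-6196301 / 28560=-216.96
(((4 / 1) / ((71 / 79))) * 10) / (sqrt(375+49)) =790 * sqrt(106) / 3763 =2.16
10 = 10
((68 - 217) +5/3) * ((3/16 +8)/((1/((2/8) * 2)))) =-28951/48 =-603.15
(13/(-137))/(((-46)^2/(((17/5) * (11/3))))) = -2431/4348380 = -0.00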